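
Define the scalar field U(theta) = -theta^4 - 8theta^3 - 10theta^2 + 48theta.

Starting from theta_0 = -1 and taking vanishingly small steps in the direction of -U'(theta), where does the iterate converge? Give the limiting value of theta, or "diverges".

U'(theta) = -4(theta - 1)(theta + 3)(theta + 4), so U'(-1) = 48.
Gradient descent moves in the -U' direction, i.e. theta is decreasing.
The nearest critical point in that direction is theta = -3, where U'' = 16 > 0 (a local minimum). The iterate converges there.

-3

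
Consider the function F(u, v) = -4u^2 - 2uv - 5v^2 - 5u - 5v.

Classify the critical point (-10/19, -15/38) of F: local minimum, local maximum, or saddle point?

local maximum

The Hessian of F is constant: H = [[-8, -2], [-2, -10]].
det(H) = (-8)·(-10) − (-2)² = 76.
det(H) > 0 and tr(H) = -18 < 0, so H is negative definite and the point is a local maximum.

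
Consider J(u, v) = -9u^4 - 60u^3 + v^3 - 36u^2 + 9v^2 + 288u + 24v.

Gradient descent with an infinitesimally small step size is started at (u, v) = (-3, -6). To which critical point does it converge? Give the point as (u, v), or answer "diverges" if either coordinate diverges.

diverges

J is separable, so gradient descent decouples: u follows -∂J/∂u, v follows -∂J/∂v.
∂J/∂u = -36(u - 1)(u + 2)(u + 4); at u=-3 this is -144, so u increases.
∂J/∂v = 3(v + 2)(v + 4); at v=-6 this is 24, so v decreases.
The v-coordinate has no critical point in that direction and runs off to infinity.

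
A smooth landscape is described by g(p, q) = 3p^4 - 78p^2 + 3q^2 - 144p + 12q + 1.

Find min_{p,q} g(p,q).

g(p,q) separates as A(p) + B(q) + 1, so its minimum is min A + min B + 1.
A'(p) = 12(p - 4)(p + 1)(p + 3) vanishes at p ∈ {-3, -1, 4}; B'(q) = 6q + 12 vanishes at q ∈ {-2}.
Local minima of A (where A''>0): A(-3)=-27, A(4)=-1056. Local minima of B: B(-2)=-12.
So the global minimum of g is A(4) + B(-2) + 1 = -1056 − 12 + 1 = -1067, attained at (4, -2).

-1067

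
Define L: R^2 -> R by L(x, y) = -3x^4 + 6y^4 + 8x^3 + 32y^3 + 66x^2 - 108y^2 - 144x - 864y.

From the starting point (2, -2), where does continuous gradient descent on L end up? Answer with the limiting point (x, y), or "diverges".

L is separable, so gradient descent decouples: x follows -∂L/∂x, y follows -∂L/∂y.
∂L/∂x = -12(x - 4)(x - 1)(x + 3); at x=2 this is 120, so x decreases.
∂L/∂y = 24(y - 3)(y + 3)(y + 4); at y=-2 this is -240, so y increases.
x converges to its nearest critical value 1 (a local min of the x-part); y converges to 3. The iterate converges to (1, 3).

(1, 3)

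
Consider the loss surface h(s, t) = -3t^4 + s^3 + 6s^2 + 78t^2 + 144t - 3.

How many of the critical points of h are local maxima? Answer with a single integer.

2

h separates as a function of s plus a function of t, so ∇h=0 decouples.
∂h/∂s = 3s(s + 4) = 0 at s ∈ {-4, 0}; ∂h/∂t = -12(t - 4)(t + 1)(t + 3) = 0 at t ∈ {-3, -1, 4}.
The Hessian is diagonal: diag(h_ss, h_tt). Second derivatives: h_ss(-4)=-12, h_ss(0)=12; h_tt(-3)=-168, h_tt(-1)=120, h_tt(4)=-420.
Local maxima occur where both diagonal entries negative: (-4, -3), (-4, 4). Count: 2.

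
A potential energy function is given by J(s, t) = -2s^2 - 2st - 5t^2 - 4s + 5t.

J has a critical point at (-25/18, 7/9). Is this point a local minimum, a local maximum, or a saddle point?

The Hessian of J is constant: H = [[-4, -2], [-2, -10]].
det(H) = (-4)·(-10) − (-2)² = 36.
det(H) > 0 and tr(H) = -14 < 0, so H is negative definite and the point is a local maximum.

local maximum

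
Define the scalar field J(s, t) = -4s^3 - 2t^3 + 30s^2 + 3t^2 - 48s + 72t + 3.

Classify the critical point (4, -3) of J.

The mixed partial ∂²J/∂s∂t is 0, so the Hessian at any point is diag(J_ss, J_tt) = diag(12(-2s + 5), 6(-2t + 1)).
At (4, -3): H = diag(-36, 42).
The eigenvalues have opposite signs, so H is indefinite: a saddle point.

saddle point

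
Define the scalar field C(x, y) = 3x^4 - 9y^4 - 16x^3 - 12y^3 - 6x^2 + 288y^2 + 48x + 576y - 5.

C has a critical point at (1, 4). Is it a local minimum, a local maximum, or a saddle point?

local maximum

The mixed partial ∂²C/∂x∂y is 0, so the Hessian at any point is diag(C_xx, C_yy) = diag(12(3x^2 - 8x - 1), 36(-3y^2 - 2y + 16)).
At (1, 4): H = diag(-72, -1440).
Both eigenvalues are negative, so H is negative definite: a local maximum.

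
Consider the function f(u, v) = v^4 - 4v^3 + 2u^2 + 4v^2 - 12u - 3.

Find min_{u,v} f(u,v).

f(u,v) separates as P(u) + Q(v) − 3, so its minimum is min P + min Q − 3.
P'(u) = 4u - 12 vanishes at u ∈ {3}; Q'(v) = 4v(v - 2)(v - 1) vanishes at v ∈ {0, 1, 2}.
Local minima of P (where P''>0): P(3)=-18. Local minima of Q: Q(0)=0, Q(2)=0.
So the global minimum of f is P(3) + Q(0) − 3 = -18 + 0 − 3 = -21, attained at (3, 0).

-21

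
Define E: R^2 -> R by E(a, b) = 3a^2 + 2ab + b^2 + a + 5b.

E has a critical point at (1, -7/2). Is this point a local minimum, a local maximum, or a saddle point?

local minimum

The Hessian of E is constant: H = [[6, 2], [2, 2]].
det(H) = 6·2 − 2² = 8.
det(H) > 0 and tr(H) = 8 > 0, so H is positive definite and the point is a local minimum.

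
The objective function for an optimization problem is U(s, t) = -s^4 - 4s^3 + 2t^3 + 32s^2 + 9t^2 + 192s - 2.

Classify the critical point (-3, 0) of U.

local minimum

The mixed partial ∂²U/∂s∂t is 0, so the Hessian at any point is diag(U_ss, U_tt) = diag(4(-3s^2 - 6s + 16), 6(2t + 3)).
At (-3, 0): H = diag(28, 18).
Both eigenvalues are positive, so H is positive definite: a local minimum.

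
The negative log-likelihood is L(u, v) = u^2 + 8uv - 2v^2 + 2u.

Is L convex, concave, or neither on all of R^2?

neither

L is quadratic, so its Hessian is the constant matrix H = [[2, 8], [8, -4]].
det(H) = -72, tr(H) = -2.
det(H) < 0, so H is indefinite: neither convex nor concave.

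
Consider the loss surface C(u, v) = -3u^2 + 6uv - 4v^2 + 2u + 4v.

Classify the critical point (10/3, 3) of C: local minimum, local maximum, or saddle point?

local maximum

The Hessian of C is constant: H = [[-6, 6], [6, -8]].
det(H) = (-6)·(-8) − 6² = 12.
det(H) > 0 and tr(H) = -14 < 0, so H is negative definite and the point is a local maximum.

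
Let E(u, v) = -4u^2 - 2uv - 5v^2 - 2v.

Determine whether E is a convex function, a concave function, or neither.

E is quadratic, so its Hessian is the constant matrix H = [[-8, -2], [-2, -10]].
det(H) = 76, tr(H) = -18.
det(H) > 0 and tr(H) < 0, so H is negative definite everywhere: concave.

concave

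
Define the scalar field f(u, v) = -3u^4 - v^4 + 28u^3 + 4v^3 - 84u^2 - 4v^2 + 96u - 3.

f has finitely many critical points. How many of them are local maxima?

4

f separates as a function of u plus a function of v, so ∇f=0 decouples.
∂f/∂u = -12(u - 4)(u - 2)(u - 1) = 0 at u ∈ {1, 2, 4}; ∂f/∂v = -4v(v - 2)(v - 1) = 0 at v ∈ {0, 1, 2}.
The Hessian is diagonal: diag(f_uu, f_vv). Second derivatives: f_uu(1)=-36, f_uu(2)=24, f_uu(4)=-72; f_vv(0)=-8, f_vv(1)=4, f_vv(2)=-8.
Local maxima occur where both diagonal entries negative: (1, 0), (1, 2), (4, 0), (4, 2). Count: 4.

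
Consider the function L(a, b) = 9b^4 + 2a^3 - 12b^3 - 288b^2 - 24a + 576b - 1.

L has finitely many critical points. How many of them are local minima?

L separates as a function of a plus a function of b, so ∇L=0 decouples.
∂L/∂a = 6(a - 2)(a + 2) = 0 at a ∈ {-2, 2}; ∂L/∂b = 36(b - 4)(b - 1)(b + 4) = 0 at b ∈ {-4, 1, 4}.
The Hessian is diagonal: diag(L_aa, L_bb). Second derivatives: L_aa(-2)=-24, L_aa(2)=24; L_bb(-4)=1440, L_bb(1)=-540, L_bb(4)=864.
Local minima occur where both diagonal entries positive: (2, -4), (2, 4). Count: 2.

2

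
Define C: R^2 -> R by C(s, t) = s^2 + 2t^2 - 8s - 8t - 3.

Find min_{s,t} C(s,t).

-27

C(s,t) separates as P(s) + Q(t) − 3, so its minimum is min P + min Q − 3.
P'(s) = 2s - 8 vanishes at s ∈ {4}; Q'(t) = 4(t - 2) vanishes at t ∈ {2}.
Local minima of P (where P''>0): P(4)=-16. Local minima of Q: Q(2)=-8.
So the global minimum of C is P(4) + Q(2) − 3 = -16 − 8 − 3 = -27, attained at (4, 2).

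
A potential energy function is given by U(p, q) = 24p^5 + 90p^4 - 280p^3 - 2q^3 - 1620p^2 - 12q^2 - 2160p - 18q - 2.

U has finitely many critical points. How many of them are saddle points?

4

U separates as a function of p plus a function of q, so ∇U=0 decouples.
∂U/∂p = 120(p - 3)(p + 1)(p + 2)(p + 3) = 0 at p ∈ {-3, -2, -1, 3}; ∂U/∂q = -6(q + 1)(q + 3) = 0 at q ∈ {-3, -1}.
The Hessian is diagonal: diag(U_pp, U_qq). Second derivatives: U_pp(-3)=-1440, U_pp(-2)=600, U_pp(-1)=-960, U_pp(3)=14400; U_qq(-3)=12, U_qq(-1)=-12.
Saddle points occur where the two diagonal entries have opposite signs: (-3, -3), (-2, -1), (-1, -3), (3, -1). Count: 4.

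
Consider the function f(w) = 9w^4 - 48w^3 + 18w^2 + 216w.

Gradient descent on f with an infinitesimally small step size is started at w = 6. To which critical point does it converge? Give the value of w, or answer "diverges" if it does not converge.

3

f'(w) = 36(w - 3)(w - 2)(w + 1), so f'(6) = 3024.
Gradient descent moves in the -f' direction, i.e. w is decreasing.
The nearest critical point in that direction is w = 3, where f'' = 144 > 0 (a local minimum). The iterate converges there.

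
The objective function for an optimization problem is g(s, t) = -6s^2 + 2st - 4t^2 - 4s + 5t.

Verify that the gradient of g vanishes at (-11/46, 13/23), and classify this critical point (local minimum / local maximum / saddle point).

local maximum

∇g = (-12s + 2t - 4, 2s - 8t + 5); substituting (-11/46, 13/23) gives ∇g = (0, 0), so (-11/46, 13/23) is indeed a critical point.
The Hessian of g is constant: H = [[-12, 2], [2, -8]].
det(H) = (-12)·(-8) − 2² = 92.
det(H) > 0 and tr(H) = -20 < 0, so H is negative definite and the point is a local maximum.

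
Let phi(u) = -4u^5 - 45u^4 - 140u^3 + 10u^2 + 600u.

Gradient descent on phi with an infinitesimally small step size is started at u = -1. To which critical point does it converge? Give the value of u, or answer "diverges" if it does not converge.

phi'(u) = -20(u - 1)(u + 2)(u + 3)(u + 5), so phi'(-1) = 320.
Gradient descent moves in the -phi' direction, i.e. u is decreasing.
The nearest critical point in that direction is u = -2, where phi'' = 180 > 0 (a local minimum). The iterate converges there.

-2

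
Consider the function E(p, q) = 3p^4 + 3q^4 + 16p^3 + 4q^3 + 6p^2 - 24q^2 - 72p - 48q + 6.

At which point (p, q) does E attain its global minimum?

(1, 2)

E(p,q) separates as A(p) + B(q) + 6, so its minimum is min A + min B + 6.
A'(p) = 12(p - 1)(p + 2)(p + 3) vanishes at p ∈ {-3, -2, 1}; B'(q) = 12(q - 2)(q + 1)(q + 2) vanishes at q ∈ {-2, -1, 2}.
Local minima of A (where A''>0): A(-3)=81, A(1)=-47. Local minima of B: B(-2)=16, B(2)=-112.
So the global minimum of E is A(1) + B(2) + 6 = -47 − 112 + 6 = -153, attained at (1, 2).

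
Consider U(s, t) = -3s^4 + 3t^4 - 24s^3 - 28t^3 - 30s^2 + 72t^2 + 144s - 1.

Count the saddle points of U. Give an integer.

U separates as a function of s plus a function of t, so ∇U=0 decouples.
∂U/∂s = -12(s - 1)(s + 3)(s + 4) = 0 at s ∈ {-4, -3, 1}; ∂U/∂t = 12t(t - 4)(t - 3) = 0 at t ∈ {0, 3, 4}.
The Hessian is diagonal: diag(U_ss, U_tt). Second derivatives: U_ss(-4)=-60, U_ss(-3)=48, U_ss(1)=-240; U_tt(0)=144, U_tt(3)=-36, U_tt(4)=48.
Saddle points occur where the two diagonal entries have opposite signs: (-4, 0), (-4, 4), (-3, 3), (1, 0), (1, 4). Count: 5.

5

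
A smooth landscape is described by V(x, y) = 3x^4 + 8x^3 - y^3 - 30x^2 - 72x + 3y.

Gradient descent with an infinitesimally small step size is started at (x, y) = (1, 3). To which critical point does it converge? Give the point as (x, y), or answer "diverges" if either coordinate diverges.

V is separable, so gradient descent decouples: x follows -∂V/∂x, y follows -∂V/∂y.
∂V/∂x = 12(x - 2)(x + 1)(x + 3); at x=1 this is -96, so x increases.
∂V/∂y = -3(y - 1)(y + 1); at y=3 this is -24, so y increases.
The y-coordinate has no critical point in that direction and runs off to infinity.

diverges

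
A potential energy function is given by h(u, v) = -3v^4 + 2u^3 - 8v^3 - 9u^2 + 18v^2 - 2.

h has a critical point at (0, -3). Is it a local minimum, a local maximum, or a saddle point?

local maximum

The mixed partial ∂²h/∂u∂v is 0, so the Hessian at any point is diag(h_uu, h_vv) = diag(6(2u - 3), 12(-3v^2 - 4v + 3)).
At (0, -3): H = diag(-18, -144).
Both eigenvalues are negative, so H is negative definite: a local maximum.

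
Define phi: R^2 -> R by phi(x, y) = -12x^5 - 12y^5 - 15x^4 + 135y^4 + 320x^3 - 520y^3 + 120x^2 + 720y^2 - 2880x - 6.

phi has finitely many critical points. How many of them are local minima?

4

phi separates as a function of x plus a function of y, so ∇phi=0 decouples.
∂phi/∂x = -60(x - 3)(x - 2)(x + 2)(x + 4) = 0 at x ∈ {-4, -2, 2, 3}; ∂phi/∂y = -60y(y - 4)(y - 3)(y - 2) = 0 at y ∈ {0, 2, 3, 4}.
The Hessian is diagonal: diag(phi_xx, phi_yy). Second derivatives: phi_xx(-4)=5040, phi_xx(-2)=-2400, phi_xx(2)=1440, phi_xx(3)=-2100; phi_yy(0)=1440, phi_yy(2)=-240, phi_yy(3)=180, phi_yy(4)=-480.
Local minima occur where both diagonal entries positive: (-4, 0), (-4, 3), (2, 0), (2, 3). Count: 4.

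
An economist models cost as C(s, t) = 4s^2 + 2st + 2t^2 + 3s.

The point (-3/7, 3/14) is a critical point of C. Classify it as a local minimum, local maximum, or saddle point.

local minimum

The Hessian of C is constant: H = [[8, 2], [2, 4]].
det(H) = 8·4 − 2² = 28.
det(H) > 0 and tr(H) = 12 > 0, so H is positive definite and the point is a local minimum.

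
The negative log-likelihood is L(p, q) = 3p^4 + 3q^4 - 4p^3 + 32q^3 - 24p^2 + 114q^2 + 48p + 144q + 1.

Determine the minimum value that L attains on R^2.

-170

L(p,q) separates as A(p) + B(q) + 1, so its minimum is min A + min B + 1.
A'(p) = 12(p - 2)(p - 1)(p + 2) vanishes at p ∈ {-2, 1, 2}; B'(q) = 12(q + 1)(q + 3)(q + 4) vanishes at q ∈ {-4, -3, -1}.
Local minima of A (where A''>0): A(-2)=-112, A(2)=16. Local minima of B: B(-4)=-32, B(-1)=-59.
So the global minimum of L is A(-2) + B(-1) + 1 = -112 − 59 + 1 = -170, attained at (-2, -1).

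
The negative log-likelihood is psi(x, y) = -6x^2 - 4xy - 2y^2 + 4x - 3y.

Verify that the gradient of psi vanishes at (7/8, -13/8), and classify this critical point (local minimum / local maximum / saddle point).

local maximum

∇psi = (-12x - 4y + 4, -4x - 4y - 3); substituting (7/8, -13/8) gives ∇psi = (0, 0), so (7/8, -13/8) is indeed a critical point.
The Hessian of psi is constant: H = [[-12, -4], [-4, -4]].
det(H) = (-12)·(-4) − (-4)² = 32.
det(H) > 0 and tr(H) = -16 < 0, so H is negative definite and the point is a local maximum.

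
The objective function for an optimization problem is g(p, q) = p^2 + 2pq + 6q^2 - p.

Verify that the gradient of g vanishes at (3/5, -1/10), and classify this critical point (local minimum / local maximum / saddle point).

local minimum

∇g = (2p + 2q - 1, 2p + 12q); substituting (3/5, -1/10) gives ∇g = (0, 0), so (3/5, -1/10) is indeed a critical point.
The Hessian of g is constant: H = [[2, 2], [2, 12]].
det(H) = 2·12 − 2² = 20.
det(H) > 0 and tr(H) = 14 > 0, so H is positive definite and the point is a local minimum.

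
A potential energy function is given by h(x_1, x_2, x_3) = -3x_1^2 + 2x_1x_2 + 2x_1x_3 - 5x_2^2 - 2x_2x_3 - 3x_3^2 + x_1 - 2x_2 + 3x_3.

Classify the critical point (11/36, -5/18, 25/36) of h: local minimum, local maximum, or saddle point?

The Hessian is constant: H = [[-6, 2, 2], [2, -10, -2], [2, -2, -6]].
Leading principal minors: Δ₁ = -6, Δ₂ = 56, Δ₃ = -288.
The minors alternate sign starting negative (−, +, −), so H is negative definite: a local maximum.

local maximum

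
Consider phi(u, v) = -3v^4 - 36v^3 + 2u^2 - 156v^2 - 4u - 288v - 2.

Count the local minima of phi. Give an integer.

phi separates as a function of u plus a function of v, so ∇phi=0 decouples.
∂phi/∂u = 4(u - 1) = 0 at u ∈ {1}; ∂phi/∂v = -12(v + 2)(v + 3)(v + 4) = 0 at v ∈ {-4, -3, -2}.
The Hessian is diagonal: diag(phi_uu, phi_vv). Second derivatives: phi_uu(1)=4; phi_vv(-4)=-24, phi_vv(-3)=12, phi_vv(-2)=-24.
Local minima occur where both diagonal entries positive: (1, -3). Count: 1.

1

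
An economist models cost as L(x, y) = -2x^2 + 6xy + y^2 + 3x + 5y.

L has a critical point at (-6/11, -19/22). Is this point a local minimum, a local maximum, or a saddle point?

saddle point

The Hessian of L is constant: H = [[-4, 6], [6, 2]].
det(H) = (-4)·2 − 6² = -44.
Since det(H) < 0, H is indefinite and the critical point is a saddle point.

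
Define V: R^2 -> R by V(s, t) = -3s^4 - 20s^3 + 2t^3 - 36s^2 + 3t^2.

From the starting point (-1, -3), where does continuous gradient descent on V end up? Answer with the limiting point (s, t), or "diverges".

V is separable, so gradient descent decouples: s follows -∂V/∂s, t follows -∂V/∂t.
∂V/∂s = -12s(s + 2)(s + 3); at s=-1 this is 24, so s decreases.
∂V/∂t = 6t(t + 1); at t=-3 this is 36, so t decreases.
The t-coordinate has no critical point in that direction and runs off to infinity.

diverges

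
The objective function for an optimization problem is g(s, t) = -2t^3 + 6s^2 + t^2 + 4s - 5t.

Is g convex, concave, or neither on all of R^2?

The term -2t^3 is cubic, so the Hessian is not constant.
∂²g/∂t² = -12t + 2, which takes both signs as t varies (negative for sufficiently large t). A diagonal entry of the Hessian changing sign means the Hessian is neither positive- nor negative-semidefinite on all of R^2.

neither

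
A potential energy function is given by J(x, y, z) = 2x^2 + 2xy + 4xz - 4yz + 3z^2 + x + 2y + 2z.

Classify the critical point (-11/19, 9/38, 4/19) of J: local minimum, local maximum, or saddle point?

The Hessian is constant: H = [[4, 2, 4], [2, 0, -4], [4, -4, 6]].
Leading principal minors: Δ₁ = 4, Δ₂ = -4, Δ₃ = -152.
The minors fit neither the all-positive nor the alternating-sign pattern, so H is indefinite: a saddle point.

saddle point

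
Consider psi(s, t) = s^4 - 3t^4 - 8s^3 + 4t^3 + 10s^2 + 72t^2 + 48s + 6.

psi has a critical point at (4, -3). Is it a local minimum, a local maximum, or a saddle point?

The mixed partial ∂²psi/∂s∂t is 0, so the Hessian at any point is diag(psi_ss, psi_tt) = diag(4(3s^2 - 12s + 5), 12(-3t^2 + 2t + 12)).
At (4, -3): H = diag(20, -252).
The eigenvalues have opposite signs, so H is indefinite: a saddle point.

saddle point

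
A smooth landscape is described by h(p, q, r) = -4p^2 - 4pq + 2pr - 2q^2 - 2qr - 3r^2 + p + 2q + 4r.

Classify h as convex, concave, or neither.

concave

h is quadratic, so its Hessian is the constant matrix H = [[-8, -4, 2], [-4, -4, -2], [2, -2, -6]].
Leading principal minors: -8, 16, -16.
Signs alternate −, +, − ⇒ H ≺ 0 ⇒ concave.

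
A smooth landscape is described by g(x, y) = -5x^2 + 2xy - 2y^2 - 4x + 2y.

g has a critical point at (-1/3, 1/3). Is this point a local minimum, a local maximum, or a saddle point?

The Hessian of g is constant: H = [[-10, 2], [2, -4]].
det(H) = (-10)·(-4) − 2² = 36.
det(H) > 0 and tr(H) = -14 < 0, so H is negative definite and the point is a local maximum.

local maximum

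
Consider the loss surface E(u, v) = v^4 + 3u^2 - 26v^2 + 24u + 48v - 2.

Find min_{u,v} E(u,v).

-402

E(u,v) separates as P(u) + Q(v) − 2, so its minimum is min P + min Q − 2.
P'(u) = 6u + 24 vanishes at u ∈ {-4}; Q'(v) = 4(v - 3)(v - 1)(v + 4) vanishes at v ∈ {-4, 1, 3}.
Local minima of P (where P''>0): P(-4)=-48. Local minima of Q: Q(-4)=-352, Q(3)=-9.
So the global minimum of E is P(-4) + Q(-4) − 2 = -48 − 352 − 2 = -402, attained at (-4, -4).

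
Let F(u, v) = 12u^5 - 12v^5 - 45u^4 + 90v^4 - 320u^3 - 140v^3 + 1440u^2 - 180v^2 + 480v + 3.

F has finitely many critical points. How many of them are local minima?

4

F separates as a function of u plus a function of v, so ∇F=0 decouples.
∂F/∂u = 60u(u - 4)(u - 3)(u + 4) = 0 at u ∈ {-4, 0, 3, 4}; ∂F/∂v = -60(v - 4)(v - 2)(v - 1)(v + 1) = 0 at v ∈ {-1, 1, 2, 4}.
The Hessian is diagonal: diag(F_uu, F_vv). Second derivatives: F_uu(-4)=-13440, F_uu(0)=2880, F_uu(3)=-1260, F_uu(4)=1920; F_vv(-1)=1800, F_vv(1)=-360, F_vv(2)=360, F_vv(4)=-1800.
Local minima occur where both diagonal entries positive: (0, -1), (0, 2), (4, -1), (4, 2). Count: 4.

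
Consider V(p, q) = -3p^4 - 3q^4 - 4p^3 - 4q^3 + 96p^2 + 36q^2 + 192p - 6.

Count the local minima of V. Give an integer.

V separates as a function of p plus a function of q, so ∇V=0 decouples.
∂V/∂p = -12(p - 4)(p + 1)(p + 4) = 0 at p ∈ {-4, -1, 4}; ∂V/∂q = -12q(q - 2)(q + 3) = 0 at q ∈ {-3, 0, 2}.
The Hessian is diagonal: diag(V_pp, V_qq). Second derivatives: V_pp(-4)=-288, V_pp(-1)=180, V_pp(4)=-480; V_qq(-3)=-180, V_qq(0)=72, V_qq(2)=-120.
Local minima occur where both diagonal entries positive: (-1, 0). Count: 1.

1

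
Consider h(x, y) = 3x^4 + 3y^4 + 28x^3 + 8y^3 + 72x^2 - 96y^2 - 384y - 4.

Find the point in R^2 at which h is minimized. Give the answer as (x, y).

(0, 4)

h(x,y) separates as P(x) + Q(y) − 4, so its minimum is min P + min Q − 4.
P'(x) = 12x(x + 3)(x + 4) vanishes at x ∈ {-4, -3, 0}; Q'(y) = 12(y - 4)(y + 2)(y + 4) vanishes at y ∈ {-4, -2, 4}.
Local minima of P (where P''>0): P(-4)=128, P(0)=0. Local minima of Q: Q(-4)=256, Q(4)=-1792.
So the global minimum of h is P(0) + Q(4) − 4 = 0 − 1792 − 4 = -1796, attained at (0, 4).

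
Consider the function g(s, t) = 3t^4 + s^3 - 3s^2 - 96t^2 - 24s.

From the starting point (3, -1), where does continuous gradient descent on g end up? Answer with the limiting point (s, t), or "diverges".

g is separable, so gradient descent decouples: s follows -∂g/∂s, t follows -∂g/∂t.
∂g/∂s = 3(s - 4)(s + 2); at s=3 this is -15, so s increases.
∂g/∂t = 12t(t - 4)(t + 4); at t=-1 this is 180, so t decreases.
s converges to its nearest critical value 4 (a local min of the s-part); t converges to -4. The iterate converges to (4, -4).

(4, -4)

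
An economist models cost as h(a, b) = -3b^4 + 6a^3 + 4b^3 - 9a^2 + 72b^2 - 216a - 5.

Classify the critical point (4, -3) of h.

saddle point

The mixed partial ∂²h/∂a∂b is 0, so the Hessian at any point is diag(h_aa, h_bb) = diag(18(2a - 1), 12(-3b^2 + 2b + 12)).
At (4, -3): H = diag(126, -252).
The eigenvalues have opposite signs, so H is indefinite: a saddle point.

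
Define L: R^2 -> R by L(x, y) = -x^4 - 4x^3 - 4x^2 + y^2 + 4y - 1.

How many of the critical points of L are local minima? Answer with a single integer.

L separates as a function of x plus a function of y, so ∇L=0 decouples.
∂L/∂x = -4x(x + 1)(x + 2) = 0 at x ∈ {-2, -1, 0}; ∂L/∂y = 2(y + 2) = 0 at y ∈ {-2}.
The Hessian is diagonal: diag(L_xx, L_yy). Second derivatives: L_xx(-2)=-8, L_xx(-1)=4, L_xx(0)=-8; L_yy(-2)=2.
Local minima occur where both diagonal entries positive: (-1, -2). Count: 1.

1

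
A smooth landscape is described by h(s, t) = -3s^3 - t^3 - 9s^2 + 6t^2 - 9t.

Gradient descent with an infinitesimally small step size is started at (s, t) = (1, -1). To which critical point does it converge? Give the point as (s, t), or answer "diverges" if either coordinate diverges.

diverges

h is separable, so gradient descent decouples: s follows -∂h/∂s, t follows -∂h/∂t.
∂h/∂s = -9s(s + 2); at s=1 this is -27, so s increases.
∂h/∂t = -3(t - 3)(t - 1); at t=-1 this is -24, so t increases.
The s-coordinate has no critical point in that direction and runs off to infinity.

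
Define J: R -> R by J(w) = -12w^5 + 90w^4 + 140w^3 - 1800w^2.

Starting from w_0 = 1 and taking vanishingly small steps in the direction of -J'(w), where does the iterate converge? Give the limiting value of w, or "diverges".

J'(w) = -60w(w - 5)(w - 4)(w + 3), so J'(1) = -2880.
Gradient descent moves in the -J' direction, i.e. w is increasing.
The nearest critical point in that direction is w = 4, where J'' = 1680 > 0 (a local minimum). The iterate converges there.

4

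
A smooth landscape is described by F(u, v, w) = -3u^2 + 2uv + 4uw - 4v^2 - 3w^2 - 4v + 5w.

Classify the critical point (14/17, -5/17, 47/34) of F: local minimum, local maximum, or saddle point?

The Hessian is constant: H = [[-6, 2, 4], [2, -8, 0], [4, 0, -6]].
Leading principal minors: Δ₁ = -6, Δ₂ = 44, Δ₃ = -136.
The minors alternate sign starting negative (−, +, −), so H is negative definite: a local maximum.

local maximum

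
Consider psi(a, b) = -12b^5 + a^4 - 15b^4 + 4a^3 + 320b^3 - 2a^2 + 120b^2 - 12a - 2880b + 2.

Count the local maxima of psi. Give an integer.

psi separates as a function of a plus a function of b, so ∇psi=0 decouples.
∂psi/∂a = 4(a - 1)(a + 1)(a + 3) = 0 at a ∈ {-3, -1, 1}; ∂psi/∂b = -60(b - 3)(b - 2)(b + 2)(b + 4) = 0 at b ∈ {-4, -2, 2, 3}.
The Hessian is diagonal: diag(psi_aa, psi_bb). Second derivatives: psi_aa(-3)=32, psi_aa(-1)=-16, psi_aa(1)=32; psi_bb(-4)=5040, psi_bb(-2)=-2400, psi_bb(2)=1440, psi_bb(3)=-2100.
Local maxima occur where both diagonal entries negative: (-1, -2), (-1, 3). Count: 2.

2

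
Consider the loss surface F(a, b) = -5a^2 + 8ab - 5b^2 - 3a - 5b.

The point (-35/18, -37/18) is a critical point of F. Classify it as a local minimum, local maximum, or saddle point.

The Hessian of F is constant: H = [[-10, 8], [8, -10]].
det(H) = (-10)·(-10) − 8² = 36.
det(H) > 0 and tr(H) = -20 < 0, so H is negative definite and the point is a local maximum.

local maximum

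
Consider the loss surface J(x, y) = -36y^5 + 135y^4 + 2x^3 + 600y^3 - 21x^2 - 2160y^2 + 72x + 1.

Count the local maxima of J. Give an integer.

J separates as a function of x plus a function of y, so ∇J=0 decouples.
∂J/∂x = 6(x - 4)(x - 3) = 0 at x ∈ {3, 4}; ∂J/∂y = -180y(y - 4)(y - 2)(y + 3) = 0 at y ∈ {-3, 0, 2, 4}.
The Hessian is diagonal: diag(J_xx, J_yy). Second derivatives: J_xx(3)=-6, J_xx(4)=6; J_yy(-3)=18900, J_yy(0)=-4320, J_yy(2)=3600, J_yy(4)=-10080.
Local maxima occur where both diagonal entries negative: (3, 0), (3, 4). Count: 2.

2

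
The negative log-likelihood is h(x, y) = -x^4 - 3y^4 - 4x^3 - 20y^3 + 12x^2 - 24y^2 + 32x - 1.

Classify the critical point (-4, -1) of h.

The mixed partial ∂²h/∂x∂y is 0, so the Hessian at any point is diag(h_xx, h_yy) = diag(12(-x^2 - 2x + 2), -12(3y^2 + 10y + 4)).
At (-4, -1): H = diag(-72, 36).
The eigenvalues have opposite signs, so H is indefinite: a saddle point.

saddle point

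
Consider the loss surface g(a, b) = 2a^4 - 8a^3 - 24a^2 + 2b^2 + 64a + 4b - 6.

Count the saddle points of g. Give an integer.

g separates as a function of a plus a function of b, so ∇g=0 decouples.
∂g/∂a = 8(a - 4)(a - 1)(a + 2) = 0 at a ∈ {-2, 1, 4}; ∂g/∂b = 4(b + 1) = 0 at b ∈ {-1}.
The Hessian is diagonal: diag(g_aa, g_bb). Second derivatives: g_aa(-2)=144, g_aa(1)=-72, g_aa(4)=144; g_bb(-1)=4.
Saddle points occur where the two diagonal entries have opposite signs: (1, -1). Count: 1.

1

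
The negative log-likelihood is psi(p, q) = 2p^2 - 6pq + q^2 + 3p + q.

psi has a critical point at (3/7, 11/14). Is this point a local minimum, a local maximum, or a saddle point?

The Hessian of psi is constant: H = [[4, -6], [-6, 2]].
det(H) = 4·2 − (-6)² = -28.
Since det(H) < 0, H is indefinite and the critical point is a saddle point.

saddle point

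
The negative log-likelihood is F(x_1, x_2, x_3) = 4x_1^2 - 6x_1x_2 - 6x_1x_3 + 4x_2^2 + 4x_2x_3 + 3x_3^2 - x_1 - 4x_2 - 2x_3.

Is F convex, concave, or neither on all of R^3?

convex

F is quadratic, so its Hessian is the constant matrix H = [[8, -6, -6], [-6, 8, 4], [-6, 4, 6]].
Leading principal minors: 8, 28, 40.
All positive ⇒ H ≻ 0 ⇒ convex.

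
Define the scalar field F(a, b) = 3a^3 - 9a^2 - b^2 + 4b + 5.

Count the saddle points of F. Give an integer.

F separates as a function of a plus a function of b, so ∇F=0 decouples.
∂F/∂a = 9a(a - 2) = 0 at a ∈ {0, 2}; ∂F/∂b = -2(b - 2) = 0 at b ∈ {2}.
The Hessian is diagonal: diag(F_aa, F_bb). Second derivatives: F_aa(0)=-18, F_aa(2)=18; F_bb(2)=-2.
Saddle points occur where the two diagonal entries have opposite signs: (2, 2). Count: 1.

1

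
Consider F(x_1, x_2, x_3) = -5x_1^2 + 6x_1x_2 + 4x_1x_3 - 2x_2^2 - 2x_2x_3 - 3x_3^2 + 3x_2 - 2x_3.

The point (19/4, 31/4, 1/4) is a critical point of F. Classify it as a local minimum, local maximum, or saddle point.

The Hessian is constant: H = [[-10, 6, 4], [6, -4, -2], [4, -2, -6]].
Leading principal minors: Δ₁ = -10, Δ₂ = 4, Δ₃ = -16.
The minors alternate sign starting negative (−, +, −), so H is negative definite: a local maximum.

local maximum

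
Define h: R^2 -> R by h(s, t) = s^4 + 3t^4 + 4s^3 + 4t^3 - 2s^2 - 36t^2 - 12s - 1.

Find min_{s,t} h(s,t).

h(s,t) separates as P(s) + Q(t) − 1, so its minimum is min P + min Q − 1.
P'(s) = 4(s - 1)(s + 1)(s + 3) vanishes at s ∈ {-3, -1, 1}; Q'(t) = 12t(t - 2)(t + 3) vanishes at t ∈ {-3, 0, 2}.
Local minima of P (where P''>0): P(-3)=-9, P(1)=-9. Local minima of Q: Q(-3)=-189, Q(2)=-64.
So the global minimum of h is P(-3) + Q(-3) − 1 = -9 − 189 − 1 = -199, attained at (-3, -3).

-199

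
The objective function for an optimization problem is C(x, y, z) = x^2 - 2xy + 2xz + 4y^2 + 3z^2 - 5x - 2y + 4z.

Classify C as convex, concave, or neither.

convex

C is quadratic, so its Hessian is the constant matrix H = [[2, -2, 2], [-2, 8, 0], [2, 0, 6]].
Leading principal minors: 2, 12, 40.
All positive ⇒ H ≻ 0 ⇒ convex.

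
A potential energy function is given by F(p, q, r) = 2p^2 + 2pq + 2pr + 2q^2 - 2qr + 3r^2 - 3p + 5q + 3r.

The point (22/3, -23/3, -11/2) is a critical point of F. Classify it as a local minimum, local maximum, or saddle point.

The Hessian is constant: H = [[4, 2, 2], [2, 4, -2], [2, -2, 6]].
Leading principal minors: Δ₁ = 4, Δ₂ = 12, Δ₃ = 24.
All leading minors are positive, so H is positive definite: a local minimum.

local minimum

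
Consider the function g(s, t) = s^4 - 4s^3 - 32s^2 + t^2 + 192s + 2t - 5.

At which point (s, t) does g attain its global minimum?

(-4, -1)

g(s,t) separates as P(s) + Q(t) − 5, so its minimum is min P + min Q − 5.
P'(s) = 4(s - 4)(s - 3)(s + 4) vanishes at s ∈ {-4, 3, 4}; Q'(t) = 2(t + 1) vanishes at t ∈ {-1}.
Local minima of P (where P''>0): P(-4)=-768, P(4)=256. Local minima of Q: Q(-1)=-1.
So the global minimum of g is P(-4) + Q(-1) − 5 = -768 − 1 − 5 = -774, attained at (-4, -1).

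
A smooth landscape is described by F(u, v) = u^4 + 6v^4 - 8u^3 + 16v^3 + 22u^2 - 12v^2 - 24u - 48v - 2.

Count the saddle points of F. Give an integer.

F separates as a function of u plus a function of v, so ∇F=0 decouples.
∂F/∂u = 4(u - 3)(u - 2)(u - 1) = 0 at u ∈ {1, 2, 3}; ∂F/∂v = 24(v - 1)(v + 1)(v + 2) = 0 at v ∈ {-2, -1, 1}.
The Hessian is diagonal: diag(F_uu, F_vv). Second derivatives: F_uu(1)=8, F_uu(2)=-4, F_uu(3)=8; F_vv(-2)=72, F_vv(-1)=-48, F_vv(1)=144.
Saddle points occur where the two diagonal entries have opposite signs: (1, -1), (2, -2), (2, 1), (3, -1). Count: 4.

4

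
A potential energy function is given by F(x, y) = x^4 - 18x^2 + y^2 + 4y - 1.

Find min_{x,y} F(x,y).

F(x,y) separates as P(x) + Q(y) − 1, so its minimum is min P + min Q − 1.
P'(x) = 4x(x - 3)(x + 3) vanishes at x ∈ {-3, 0, 3}; Q'(y) = 2y + 4 vanishes at y ∈ {-2}.
Local minima of P (where P''>0): P(-3)=-81, P(3)=-81. Local minima of Q: Q(-2)=-4.
So the global minimum of F is P(-3) + Q(-2) − 1 = -81 − 4 − 1 = -86, attained at (-3, -2).

-86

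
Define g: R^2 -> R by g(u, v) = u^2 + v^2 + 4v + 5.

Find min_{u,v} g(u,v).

g(u,v) separates as P(u) + Q(v) + 5, so its minimum is min P + min Q + 5.
P'(u) = 2u vanishes at u ∈ {0}; Q'(v) = 2v + 4 vanishes at v ∈ {-2}.
Local minima of P (where P''>0): P(0)=0. Local minima of Q: Q(-2)=-4.
So the global minimum of g is P(0) + Q(-2) + 5 = 0 − 4 + 5 = 1, attained at (0, -2).

1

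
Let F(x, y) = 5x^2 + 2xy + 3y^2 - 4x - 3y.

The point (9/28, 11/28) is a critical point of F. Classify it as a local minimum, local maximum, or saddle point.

local minimum

The Hessian of F is constant: H = [[10, 2], [2, 6]].
det(H) = 10·6 − 2² = 56.
det(H) > 0 and tr(H) = 16 > 0, so H is positive definite and the point is a local minimum.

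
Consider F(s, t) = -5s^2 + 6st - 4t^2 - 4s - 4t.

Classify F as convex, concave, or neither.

F is quadratic, so its Hessian is the constant matrix H = [[-10, 6], [6, -8]].
det(H) = 44, tr(H) = -18.
det(H) > 0 and tr(H) < 0, so H is negative definite everywhere: concave.

concave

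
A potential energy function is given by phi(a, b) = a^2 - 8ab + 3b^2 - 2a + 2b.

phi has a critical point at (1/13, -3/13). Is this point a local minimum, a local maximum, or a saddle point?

saddle point

The Hessian of phi is constant: H = [[2, -8], [-8, 6]].
det(H) = 2·6 − (-8)² = -52.
Since det(H) < 0, H is indefinite and the critical point is a saddle point.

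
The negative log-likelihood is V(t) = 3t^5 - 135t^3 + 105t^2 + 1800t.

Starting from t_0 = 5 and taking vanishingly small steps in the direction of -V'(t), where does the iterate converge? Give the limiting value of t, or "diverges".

V'(t) = 15(t - 4)(t - 3)(t + 2)(t + 5), so V'(5) = 2100.
Gradient descent moves in the -V' direction, i.e. t is decreasing.
The nearest critical point in that direction is t = 4, where V'' = 810 > 0 (a local minimum). The iterate converges there.

4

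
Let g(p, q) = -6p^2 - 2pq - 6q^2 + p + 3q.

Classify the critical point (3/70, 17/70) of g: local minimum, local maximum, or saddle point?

The Hessian of g is constant: H = [[-12, -2], [-2, -12]].
det(H) = (-12)·(-12) − (-2)² = 140.
det(H) > 0 and tr(H) = -24 < 0, so H is negative definite and the point is a local maximum.

local maximum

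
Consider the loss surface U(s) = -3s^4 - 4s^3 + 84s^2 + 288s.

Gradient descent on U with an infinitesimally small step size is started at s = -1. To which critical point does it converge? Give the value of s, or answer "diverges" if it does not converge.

U'(s) = -12(s - 4)(s + 2)(s + 3), so U'(-1) = 120.
Gradient descent moves in the -U' direction, i.e. s is decreasing.
The nearest critical point in that direction is s = -2, where U'' = 72 > 0 (a local minimum). The iterate converges there.

-2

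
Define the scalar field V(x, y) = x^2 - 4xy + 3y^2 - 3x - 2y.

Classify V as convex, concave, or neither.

V is quadratic, so its Hessian is the constant matrix H = [[2, -4], [-4, 6]].
det(H) = -4, tr(H) = 8.
det(H) < 0, so H is indefinite: neither convex nor concave.

neither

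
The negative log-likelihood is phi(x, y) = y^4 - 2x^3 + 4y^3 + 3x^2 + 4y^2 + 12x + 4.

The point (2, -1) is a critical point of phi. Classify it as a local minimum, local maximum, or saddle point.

local maximum

The mixed partial ∂²phi/∂x∂y is 0, so the Hessian at any point is diag(phi_xx, phi_yy) = diag(6(-2x + 1), 4(3y^2 + 6y + 2)).
At (2, -1): H = diag(-18, -4).
Both eigenvalues are negative, so H is negative definite: a local maximum.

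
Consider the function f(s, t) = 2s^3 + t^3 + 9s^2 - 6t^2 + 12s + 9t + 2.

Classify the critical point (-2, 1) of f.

local maximum

The mixed partial ∂²f/∂s∂t is 0, so the Hessian at any point is diag(f_ss, f_tt) = diag(6(2s + 3), 6(t - 2)).
At (-2, 1): H = diag(-6, -6).
Both eigenvalues are negative, so H is negative definite: a local maximum.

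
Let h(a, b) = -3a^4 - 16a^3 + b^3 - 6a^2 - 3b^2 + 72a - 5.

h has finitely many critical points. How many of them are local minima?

1

h separates as a function of a plus a function of b, so ∇h=0 decouples.
∂h/∂a = -12(a - 1)(a + 2)(a + 3) = 0 at a ∈ {-3, -2, 1}; ∂h/∂b = 3b(b - 2) = 0 at b ∈ {0, 2}.
The Hessian is diagonal: diag(h_aa, h_bb). Second derivatives: h_aa(-3)=-48, h_aa(-2)=36, h_aa(1)=-144; h_bb(0)=-6, h_bb(2)=6.
Local minima occur where both diagonal entries positive: (-2, 2). Count: 1.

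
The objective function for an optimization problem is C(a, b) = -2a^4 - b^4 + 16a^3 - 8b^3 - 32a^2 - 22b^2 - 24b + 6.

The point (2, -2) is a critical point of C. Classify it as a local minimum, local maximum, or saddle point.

local minimum

The mixed partial ∂²C/∂a∂b is 0, so the Hessian at any point is diag(C_aa, C_bb) = diag(8(-3a^2 + 12a - 8), -4(3b^2 + 12b + 11)).
At (2, -2): H = diag(32, 4).
Both eigenvalues are positive, so H is positive definite: a local minimum.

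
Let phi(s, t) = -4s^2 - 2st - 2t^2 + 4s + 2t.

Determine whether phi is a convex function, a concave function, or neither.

phi is quadratic, so its Hessian is the constant matrix H = [[-8, -2], [-2, -4]].
det(H) = 28, tr(H) = -12.
det(H) > 0 and tr(H) < 0, so H is negative definite everywhere: concave.

concave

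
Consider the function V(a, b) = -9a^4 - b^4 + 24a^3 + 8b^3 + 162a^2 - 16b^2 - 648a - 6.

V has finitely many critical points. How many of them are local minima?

1

V separates as a function of a plus a function of b, so ∇V=0 decouples.
∂V/∂a = -36(a - 3)(a - 2)(a + 3) = 0 at a ∈ {-3, 2, 3}; ∂V/∂b = -4b(b - 4)(b - 2) = 0 at b ∈ {0, 2, 4}.
The Hessian is diagonal: diag(V_aa, V_bb). Second derivatives: V_aa(-3)=-1080, V_aa(2)=180, V_aa(3)=-216; V_bb(0)=-32, V_bb(2)=16, V_bb(4)=-32.
Local minima occur where both diagonal entries positive: (2, 2). Count: 1.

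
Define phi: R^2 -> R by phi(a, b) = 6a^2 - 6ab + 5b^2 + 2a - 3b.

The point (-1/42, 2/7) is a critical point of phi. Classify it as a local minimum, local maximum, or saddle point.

The Hessian of phi is constant: H = [[12, -6], [-6, 10]].
det(H) = 12·10 − (-6)² = 84.
det(H) > 0 and tr(H) = 22 > 0, so H is positive definite and the point is a local minimum.

local minimum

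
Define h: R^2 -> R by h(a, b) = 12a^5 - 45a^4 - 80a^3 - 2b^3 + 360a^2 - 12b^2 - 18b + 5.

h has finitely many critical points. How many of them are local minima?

h separates as a function of a plus a function of b, so ∇h=0 decouples.
∂h/∂a = 60a(a - 3)(a - 2)(a + 2) = 0 at a ∈ {-2, 0, 2, 3}; ∂h/∂b = -6(b + 1)(b + 3) = 0 at b ∈ {-3, -1}.
The Hessian is diagonal: diag(h_aa, h_bb). Second derivatives: h_aa(-2)=-2400, h_aa(0)=720, h_aa(2)=-480, h_aa(3)=900; h_bb(-3)=12, h_bb(-1)=-12.
Local minima occur where both diagonal entries positive: (0, -3), (3, -3). Count: 2.

2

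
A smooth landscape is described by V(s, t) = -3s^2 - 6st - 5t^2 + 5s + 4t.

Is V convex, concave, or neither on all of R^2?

concave

V is quadratic, so its Hessian is the constant matrix H = [[-6, -6], [-6, -10]].
det(H) = 24, tr(H) = -16.
det(H) > 0 and tr(H) < 0, so H is negative definite everywhere: concave.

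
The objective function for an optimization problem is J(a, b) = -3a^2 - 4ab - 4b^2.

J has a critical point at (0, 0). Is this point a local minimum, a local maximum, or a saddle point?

local maximum

The Hessian of J is constant: H = [[-6, -4], [-4, -8]].
det(H) = (-6)·(-8) − (-4)² = 32.
det(H) > 0 and tr(H) = -14 < 0, so H is negative definite and the point is a local maximum.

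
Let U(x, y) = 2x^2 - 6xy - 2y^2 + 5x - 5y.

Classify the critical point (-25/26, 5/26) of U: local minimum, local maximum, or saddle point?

The Hessian of U is constant: H = [[4, -6], [-6, -4]].
det(H) = 4·(-4) − (-6)² = -52.
Since det(H) < 0, H is indefinite and the critical point is a saddle point.

saddle point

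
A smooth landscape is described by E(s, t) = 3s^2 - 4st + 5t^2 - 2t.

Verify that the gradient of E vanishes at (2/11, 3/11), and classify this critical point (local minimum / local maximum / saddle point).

local minimum

∇E = (6s - 4t, -4s + 10t - 2); substituting (2/11, 3/11) gives ∇E = (0, 0), so (2/11, 3/11) is indeed a critical point.
The Hessian of E is constant: H = [[6, -4], [-4, 10]].
det(H) = 6·10 − (-4)² = 44.
det(H) > 0 and tr(H) = 16 > 0, so H is positive definite and the point is a local minimum.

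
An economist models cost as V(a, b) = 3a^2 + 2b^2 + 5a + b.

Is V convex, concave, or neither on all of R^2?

convex

V is quadratic, so its Hessian is the constant matrix H = [[6, 0], [0, 4]].
det(H) = 24, tr(H) = 10.
det(H) > 0 and tr(H) > 0, so H is positive definite everywhere: convex.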